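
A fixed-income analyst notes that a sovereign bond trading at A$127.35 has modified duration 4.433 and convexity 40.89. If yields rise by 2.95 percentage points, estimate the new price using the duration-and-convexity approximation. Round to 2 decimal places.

Duration effect: -D_mod·Δy = -4.433 × (+0.0295) = -0.1307735
Convexity effect: ½·C·(Δy)² = 0.5 × 40.89 × (0.0295)² = +0.01779226125
ΔP/P ≈ -0.1307735 + 0.01779226125 = -0.11298123875
New price ≈ 127.35 × (1 - 0.11298123875) = 112.9618392451875.

A$112.96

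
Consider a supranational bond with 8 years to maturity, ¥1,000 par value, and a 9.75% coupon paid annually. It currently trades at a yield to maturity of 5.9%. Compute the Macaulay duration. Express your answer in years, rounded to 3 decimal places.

Periodic yield y = 0.059. Discount each cash flow and weight by its year:
  t   CF        PV=CF/(1+0.059)^t    t·PV
  1        97.50        92.0680        92.0680
  2        97.50        86.9386       173.8772
  3        97.50        82.0950       246.2850
  4        97.50        77.5213       310.0850
  5        97.50        73.2023       366.0116
  6        97.50        69.1240       414.7440
  7        97.50        65.2729       456.9103
  8     1,097.50       693.8041     5,550.4326
  Σ                  1,240.0261     7,610.4137
Price P = Σ PV = 1,240.0261.
Macaulay duration = Σ(t·PV) / P = 7,610.4137 / 1,240.0261 = 6.13730 years.

6.137 years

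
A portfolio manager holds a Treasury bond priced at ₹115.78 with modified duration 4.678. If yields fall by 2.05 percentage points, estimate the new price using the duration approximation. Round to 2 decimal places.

₹126.88

Duration approximation: ΔP/P ≈ -D_mod · Δy = -4.678 × (-0.0205) = +0.095899.
New price ≈ 115.78 × (1 + 0.095899) = 126.88318622.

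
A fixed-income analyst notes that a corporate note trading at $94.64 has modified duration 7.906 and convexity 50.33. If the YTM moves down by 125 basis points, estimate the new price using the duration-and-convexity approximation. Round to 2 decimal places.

Duration effect: -D_mod·Δy = -7.906 × (-0.0125) = +0.098825
Convexity effect: ½·C·(Δy)² = 0.5 × 50.33 × (-0.0125)² = +0.00393203125
ΔP/P ≈ +0.098825 + 0.00393203125 = +0.10275703125
New price ≈ 94.64 × (1 + 0.10275703125) = 104.3649254375.

$104.36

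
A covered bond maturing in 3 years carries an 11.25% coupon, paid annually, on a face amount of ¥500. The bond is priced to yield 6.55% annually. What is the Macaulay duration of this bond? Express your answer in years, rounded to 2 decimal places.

2.72 years

Periodic yield y = 0.0655. Discount each cash flow and weight by its year:
  t   CF        PV=CF/(1+0.0655)^t    t·PV
  1        56.25        52.7921        52.7921
  2        56.25        49.5468        99.0936
  3       556.25       459.8431     1,379.5293
  Σ                    562.1820     1,531.4150
Price P = Σ PV = 562.1820.
Macaulay duration = Σ(t·PV) / P = 1,531.4150 / 562.1820 = 2.72406 years.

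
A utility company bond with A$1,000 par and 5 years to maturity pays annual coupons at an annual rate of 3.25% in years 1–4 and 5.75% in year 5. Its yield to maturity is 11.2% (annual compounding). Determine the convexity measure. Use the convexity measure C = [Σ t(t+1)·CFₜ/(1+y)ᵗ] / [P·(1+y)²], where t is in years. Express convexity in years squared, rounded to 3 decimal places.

With y = 0.112:
  t   CF        PV=CF/(1+0.112)^t    t·PV        t(t+1)·PV
  1        32.50        29.2266        29.2266          58.4532
  2        32.50        26.2829        52.5659         157.6976
  3        32.50        23.6357        70.9072         283.6287
  4        32.50        21.2552        85.0206         425.1030
  5     1,057.50       621.9514     3,109.7569      18,658.5416
  Σ                    722.3518     3,347.4772      19,583.4242
P = 722.3518.
Convexity = Σ t(t+1)·PV / [P·(1+y)²] = 19,583.4242 / (722.3518 × 1.236544) = 21.92453.

21.925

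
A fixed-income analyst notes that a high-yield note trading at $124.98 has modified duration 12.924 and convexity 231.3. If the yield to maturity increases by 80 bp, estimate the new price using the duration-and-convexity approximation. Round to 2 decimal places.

Duration effect: -D_mod·Δy = -12.924 × (+0.008) = -0.103392
Convexity effect: ½·C·(Δy)² = 0.5 × 231.3 × (0.008)² = +0.0074016
ΔP/P ≈ -0.103392 + 0.0074016 = -0.0959904
New price ≈ 124.98 × (1 - 0.0959904) = 112.983119808.

$112.98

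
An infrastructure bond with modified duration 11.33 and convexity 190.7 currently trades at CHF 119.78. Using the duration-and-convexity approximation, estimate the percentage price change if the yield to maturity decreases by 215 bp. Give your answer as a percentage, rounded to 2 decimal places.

+28.77%

Duration effect: -D_mod·Δy = -11.33 × (-0.0215) = +0.243595
Convexity effect: ½·C·(Δy)² = 0.5 × 190.7 × (-0.0215)² = +0.0440755375
ΔP/P ≈ +0.243595 + 0.0440755375 = +0.2876705375
= +28.76705375%.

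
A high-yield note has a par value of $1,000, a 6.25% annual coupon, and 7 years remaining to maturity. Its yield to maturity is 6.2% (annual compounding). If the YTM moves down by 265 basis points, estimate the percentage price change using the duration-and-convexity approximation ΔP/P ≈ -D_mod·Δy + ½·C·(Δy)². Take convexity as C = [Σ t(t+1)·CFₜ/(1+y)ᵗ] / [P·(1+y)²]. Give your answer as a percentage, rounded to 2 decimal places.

With y = 0.062:
  t   CF        PV=CF/(1+0.062)^t    t·PV        t(t+1)·PV
  1        62.50        58.8512        58.8512         117.7024
  2        62.50        55.4155       110.8309         332.4928
  3        62.50        52.1803       156.5409         626.1634
  4        62.50        49.1340       196.5359         982.6796
  5        62.50        46.2655       231.3276       1,387.9656
  6        62.50        43.5645       261.3871       1,829.7098
  7     1,062.50       697.3605     4,881.5232      39,052.1859
  Σ                  1,002.7715     5,896.9969      44,328.8996
P = 1,002.7715; D_Mac = 5.88070 yrs; D_mod = 5.53738 yrs; C = 39.19548.
Duration effect: -5.53738 × (-0.0265) = +0.146741
Convexity effect: 0.5 × 39.19548 × (-0.0265)² = +0.0137625
ΔP/P ≈ +0.146741 + 0.0137625 = +0.160503 = +16.0503%.

+16.05%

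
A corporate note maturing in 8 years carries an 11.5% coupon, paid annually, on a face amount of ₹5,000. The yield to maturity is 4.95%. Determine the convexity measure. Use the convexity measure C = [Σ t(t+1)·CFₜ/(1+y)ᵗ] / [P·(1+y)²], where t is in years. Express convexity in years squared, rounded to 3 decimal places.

44.238

With y = 0.0495:
  t   CF        PV=CF/(1+0.0495)^t    t·PV        t(t+1)·PV
  1       575.00       547.8799       547.8799       1,095.7599
  2       575.00       522.0390     1,044.0780       3,132.2341
  3       575.00       497.4169     1,492.2506       5,969.0025
  4       575.00       473.9561     1,895.8242       9,479.1210
  5       575.00       451.6018     2,258.0088      13,548.0529
  6       575.00       430.3018     2,581.8109      18,072.6766
  7       575.00       410.0065     2,870.0455      22,960.3641
  8     5,575.00     3,787.7851    30,302.2806     272,720.5253
  Σ                  7,120.9870    42,992.1787     346,977.7365
P = 7,120.9870.
Convexity = Σ t(t+1)·PV / [P·(1+y)²] = 346,977.7365 / (7,120.9870 × 1.101450) = 44.23811.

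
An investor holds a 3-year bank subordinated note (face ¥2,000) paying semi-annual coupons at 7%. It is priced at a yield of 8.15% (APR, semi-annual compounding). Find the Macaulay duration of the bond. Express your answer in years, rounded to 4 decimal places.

Periodic yield y = 0.04075. Discount each cash flow and weight by its period:
  t   CF        PV=CF/(1+0.04075)^t    t·PV
  1        70.00        67.2592        67.2592
  2        70.00        64.6257       129.2514
  3        70.00        62.0953       186.2859
  4        70.00        59.6640       238.6560
  5        70.00        57.3279       286.6394
  6     2,070.00     1,628.8903     9,773.3416
  Σ                  1,939.8623    10,681.4335
Price P = Σ PV = 1,939.8623.
Macaulay duration = Σ(t·PV) / P = 10,681.4335 / 1,939.8623 = 5.50628 half-year periods.
In years: 5.50628 / 2 = 2.75314 years.

2.7531 years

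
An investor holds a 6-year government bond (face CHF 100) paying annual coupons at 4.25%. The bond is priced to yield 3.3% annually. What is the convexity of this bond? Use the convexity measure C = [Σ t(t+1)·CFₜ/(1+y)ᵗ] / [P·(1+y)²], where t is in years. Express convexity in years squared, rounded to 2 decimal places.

34.46

With y = 0.033:
  t   CF        PV=CF/(1+0.033)^t    t·PV        t(t+1)·PV
  1         4.25         4.1142         4.1142           8.2285
  2         4.25         3.9828         7.9656          23.8968
  3         4.25         3.8556        11.5667          46.2668
  4         4.25         3.7324        14.9296          74.6479
  5         4.25         3.6132        18.0658         108.3948
  6       104.25        85.7974       514.7844       3,603.4909
  Σ                    105.0956       571.4263       3,864.9256
P = 105.0956.
Convexity = Σ t(t+1)·PV / [P·(1+y)²] = 3,864.9256 / (105.0956 × 1.067089) = 34.46324.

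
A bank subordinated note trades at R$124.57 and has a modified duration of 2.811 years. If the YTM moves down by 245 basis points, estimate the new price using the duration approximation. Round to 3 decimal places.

Duration approximation: ΔP/P ≈ -D_mod · Δy = -2.811 × (-0.0245) = +0.0688695.
New price ≈ 124.57 × (1 + 0.0688695) = 133.149073615.

R$133.149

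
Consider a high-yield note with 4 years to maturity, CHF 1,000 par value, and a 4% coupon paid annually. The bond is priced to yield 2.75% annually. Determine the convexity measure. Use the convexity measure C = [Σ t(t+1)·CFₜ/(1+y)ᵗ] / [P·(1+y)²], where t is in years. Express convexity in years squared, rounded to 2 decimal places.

17.56

With y = 0.0275:
  t   CF        PV=CF/(1+0.0275)^t    t·PV        t(t+1)·PV
  1        40.00        38.9294        38.9294          77.8589
  2        40.00        37.8875        75.7751         227.3252
  3        40.00        36.8735       110.6205         442.4821
  4     1,040.00       933.0524     3,732.2095      18,661.0473
  Σ                  1,046.7428     3,957.5345      19,408.7135
P = 1,046.7428.
Convexity = Σ t(t+1)·PV / [P·(1+y)²] = 19,408.7135 / (1,046.7428 × 1.055756) = 17.56277.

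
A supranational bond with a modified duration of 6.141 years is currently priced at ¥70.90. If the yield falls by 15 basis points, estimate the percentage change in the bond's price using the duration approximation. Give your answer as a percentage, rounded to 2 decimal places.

Duration approximation: ΔP/P ≈ -D_mod · Δy = -6.141 × (-0.0015) = +0.0092115.
As a percentage: +0.92115%.

+0.92%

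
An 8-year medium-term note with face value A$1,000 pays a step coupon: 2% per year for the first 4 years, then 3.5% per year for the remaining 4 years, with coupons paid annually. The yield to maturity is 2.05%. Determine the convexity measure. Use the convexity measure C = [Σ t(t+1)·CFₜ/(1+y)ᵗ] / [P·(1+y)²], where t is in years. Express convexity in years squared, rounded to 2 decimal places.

With y = 0.0205:
  t   CF        PV=CF/(1+0.0205)^t    t·PV        t(t+1)·PV
  1        20.00        19.5982        19.5982          39.1965
  2        20.00        19.2045        38.4091         115.2273
  3        20.00        18.8188        56.4563         225.8251
  4        20.00        18.4407        73.7629         368.8145
  5        35.00        31.6230       158.1150         948.6898
  6        35.00        30.9877       185.9265       1,301.4853
  7        35.00        30.3653       212.5568       1,700.4545
  8     1,035.00       879.9060     7,039.2480      63,353.2317
  Σ                  1,048.9443     7,784.0727      68,052.9247
P = 1,048.9443.
Convexity = Σ t(t+1)·PV / [P·(1+y)²] = 68,052.9247 / (1,048.9443 × 1.041420) = 62.29718.

62.30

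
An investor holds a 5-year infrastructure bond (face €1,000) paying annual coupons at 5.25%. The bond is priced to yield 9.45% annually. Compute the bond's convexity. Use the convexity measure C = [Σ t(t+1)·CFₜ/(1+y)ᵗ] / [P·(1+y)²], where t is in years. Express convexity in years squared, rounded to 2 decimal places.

21.58

With y = 0.0945:
  t   CF        PV=CF/(1+0.0945)^t    t·PV        t(t+1)·PV
  1        52.50        47.9671        47.9671          95.9342
  2        52.50        43.8256        87.6512         262.9535
  3        52.50        40.0417       120.1250         480.4998
  4        52.50        36.5844       146.3377         731.6885
  5     1,052.50       670.1056     3,350.5282      20,103.1693
  Σ                    838.5244     3,752.6092      21,674.2454
P = 838.5244.
Convexity = Σ t(t+1)·PV / [P·(1+y)²] = 21,674.2454 / (838.5244 × 1.197930) = 21.57728.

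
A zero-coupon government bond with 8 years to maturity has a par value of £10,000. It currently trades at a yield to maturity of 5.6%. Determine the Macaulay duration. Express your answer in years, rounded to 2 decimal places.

8.00 years

A zero-coupon bond has a single cash flow at maturity, so its Macaulay duration equals its maturity: 8 years.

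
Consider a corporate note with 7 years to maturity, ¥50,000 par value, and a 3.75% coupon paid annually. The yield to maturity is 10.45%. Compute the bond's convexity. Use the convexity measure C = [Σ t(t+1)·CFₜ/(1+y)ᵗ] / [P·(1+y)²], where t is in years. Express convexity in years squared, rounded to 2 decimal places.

38.19

With y = 0.1045:
  t   CF        PV=CF/(1+0.1045)^t    t·PV        t(t+1)·PV
  1     1,875.00     1,697.6007     1,697.6007       3,395.2014
  2     1,875.00     1,536.9857     3,073.9714       9,221.9143
  3     1,875.00     1,391.5670     4,174.7009      16,698.8036
  4     1,875.00     1,259.9067     5,039.6269      25,198.1343
  5     1,875.00     1,140.7032     5,703.5161      34,221.0969
  6     1,875.00     1,032.7779     6,196.6676      43,376.6733
  7    51,875.00    25,870.0977   181,090.6837   1,448,725.4692
  Σ                 33,929.6390   206,976.7673   1,580,837.2931
P = 33,929.6390.
Convexity = Σ t(t+1)·PV / [P·(1+y)²] = 1,580,837.2931 / (33,929.6390 × 1.219920) = 38.19236.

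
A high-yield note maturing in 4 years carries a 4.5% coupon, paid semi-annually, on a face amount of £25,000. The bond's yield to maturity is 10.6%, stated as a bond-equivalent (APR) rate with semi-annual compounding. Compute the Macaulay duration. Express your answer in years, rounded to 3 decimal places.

3.664 years

Periodic yield y = 0.053. Discount each cash flow and weight by its period:
  t   CF        PV=CF/(1+0.053)^t    t·PV
  1       562.50       534.1880       534.1880
  2       562.50       507.3011     1,014.6022
  3       562.50       481.7674     1,445.3022
  4       562.50       457.5189     1,830.0756
  5       562.50       434.4909     2,172.4544
  6       562.50       412.6219     2,475.7315
  7       562.50       391.8537     2,742.9758
  8    25,562.50    16,911.2752   135,290.2013
  Σ                 20,131.0171   147,505.5310
Price P = Σ PV = 20,131.0171.
Macaulay duration = Σ(t·PV) / P = 147,505.5310 / 20,131.0171 = 7.32728 half-year periods.
In years: 7.32728 / 2 = 3.66364 years.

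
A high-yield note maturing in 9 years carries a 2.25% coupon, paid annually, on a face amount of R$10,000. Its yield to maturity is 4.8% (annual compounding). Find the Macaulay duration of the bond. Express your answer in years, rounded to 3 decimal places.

Periodic yield y = 0.048. Discount each cash flow and weight by its year:
  t   CF        PV=CF/(1+0.048)^t    t·PV
  1       225.00       214.6947       214.6947
  2       225.00       204.8613       409.7226
  3       225.00       195.4784       586.4351
  4       225.00       186.5251       746.1006
  5       225.00       177.9820       889.9100
  6       225.00       169.8302     1,018.9810
  7       225.00       162.0517     1,134.3618
  8       225.00       154.6295     1,237.0357
  9    10,225.00     6,705.2006    60,346.8051
  Σ                  8,171.2533    66,584.0465
Price P = Σ PV = 8,171.2533.
Macaulay duration = Σ(t·PV) / P = 66,584.0465 / 8,171.2533 = 8.14857 years.

8.149 years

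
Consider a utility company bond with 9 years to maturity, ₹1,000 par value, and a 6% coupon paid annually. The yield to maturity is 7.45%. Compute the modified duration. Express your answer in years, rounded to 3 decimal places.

Periodic yield y = 0.0745. First find Macaulay duration:
  t   CF        PV=CF/(1+0.0745)^t    t·PV
  1        60.00        55.8399        55.8399
  2        60.00        51.9683       103.9366
  3        60.00        48.3651       145.0953
  4        60.00        45.0117       180.0469
  5        60.00        41.8908       209.4542
  6        60.00        38.9864       233.9182
  7        60.00        36.2833       253.9828
  8        60.00        33.7676       270.1406
  9     1,060.00       555.1982     4,996.7842
  Σ                    907.3113     6,449.1987
P = 907.3113; Macaulay duration = 6,449.1987 / 907.3113 = 7.10803 years.
Modified duration = D_Mac / (1 + y) = 7.10803 / 1.0745 = 6.61520 years.

6.615 years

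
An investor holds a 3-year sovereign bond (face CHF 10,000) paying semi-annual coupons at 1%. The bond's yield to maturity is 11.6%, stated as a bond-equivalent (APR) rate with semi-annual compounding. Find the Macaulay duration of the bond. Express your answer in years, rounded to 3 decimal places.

Periodic yield y = 0.058. Discount each cash flow and weight by its period:
  t   CF        PV=CF/(1+0.058)^t    t·PV
  1        50.00        47.2590        47.2590
  2        50.00        44.6682        89.3364
  3        50.00        42.2195       126.6585
  4        50.00        39.9050       159.6200
  5        50.00        37.7174       188.5870
  6    10,050.00     7,165.5917    42,993.5499
  Σ                  7,377.3607    43,605.0108
Price P = Σ PV = 7,377.3607.
Macaulay duration = Σ(t·PV) / P = 43,605.0108 / 7,377.3607 = 5.91065 half-year periods.
In years: 5.91065 / 2 = 2.95533 years.

2.955 years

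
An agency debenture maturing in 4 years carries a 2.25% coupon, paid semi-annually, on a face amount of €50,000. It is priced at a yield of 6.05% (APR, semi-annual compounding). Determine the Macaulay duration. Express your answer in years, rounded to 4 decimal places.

Periodic yield y = 0.03025. Discount each cash flow and weight by its period:
  t   CF        PV=CF/(1+0.03025)^t    t·PV
  1       562.50       545.9840       545.9840
  2       562.50       529.9529     1,059.9058
  3       562.50       514.3925     1,543.1776
  4       562.50       499.2890     1,997.1562
  5       562.50       484.6290     2,423.1451
  6       562.50       470.3994     2,822.3966
  7       562.50       456.5877     3,196.1136
  8    50,562.50    39,837.0851   318,696.6808
  Σ                 43,338.3197   332,284.5596
Price P = Σ PV = 43,338.3197.
Macaulay duration = Σ(t·PV) / P = 332,284.5596 / 43,338.3197 = 7.66722 half-year periods.
In years: 7.66722 / 2 = 3.83361 years.

3.8336 years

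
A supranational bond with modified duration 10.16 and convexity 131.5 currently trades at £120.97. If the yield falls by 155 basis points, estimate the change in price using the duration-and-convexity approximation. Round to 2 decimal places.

Duration effect: -D_mod·Δy = -10.16 × (-0.0155) = +0.157480
Convexity effect: ½·C·(Δy)² = 0.5 × 131.5 × (-0.0155)² = +0.0157964375
ΔP/P ≈ +0.157480 + 0.0157964375 = +0.1732764375
ΔP ≈ 120.97 × (+0.1732764375) = +20.961250644375.

+£20.96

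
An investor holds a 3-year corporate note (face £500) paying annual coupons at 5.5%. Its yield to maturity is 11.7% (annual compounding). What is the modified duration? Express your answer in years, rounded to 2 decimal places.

2.54 years

Periodic yield y = 0.117. First find Macaulay duration:
  t   CF        PV=CF/(1+0.117)^t    t·PV
  1        27.50        24.6195        24.6195
  2        27.50        22.0407        44.0815
  3       527.50       378.4974     1,135.4923
  Σ                    425.1577     1,204.1933
P = 425.1577; Macaulay duration = 1,204.1933 / 425.1577 = 2.83235 years.
Modified duration = D_Mac / (1 + y) = 2.83235 / 1.117 = 2.53567 years.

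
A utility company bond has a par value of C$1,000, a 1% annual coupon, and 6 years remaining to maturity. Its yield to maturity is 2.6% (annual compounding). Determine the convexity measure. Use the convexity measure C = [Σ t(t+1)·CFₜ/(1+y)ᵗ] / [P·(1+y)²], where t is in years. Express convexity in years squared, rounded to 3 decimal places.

38.530

With y = 0.026:
  t   CF        PV=CF/(1+0.026)^t    t·PV        t(t+1)·PV
  1        10.00         9.7466         9.7466          19.4932
  2        10.00         9.4996        18.9992          56.9976
  3        10.00         9.2589        27.7766         111.1064
  4        10.00         9.0242        36.0970         180.4848
  5        10.00         8.7956        43.9778         263.8666
  6     1,010.00       865.8391     5,195.0348      36,365.2435
  Σ                    912.1640     5,331.6319      36,997.1920
P = 912.1640.
Convexity = Σ t(t+1)·PV / [P·(1+y)²] = 36,997.1920 / (912.1640 × 1.052676) = 38.53019.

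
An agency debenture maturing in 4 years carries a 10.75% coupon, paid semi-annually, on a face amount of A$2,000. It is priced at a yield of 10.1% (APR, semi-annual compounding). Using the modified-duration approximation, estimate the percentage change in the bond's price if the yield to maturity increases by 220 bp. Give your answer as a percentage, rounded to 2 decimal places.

Periodic yield y = 0.0505. Modified duration first:
  t   CF        PV=CF/(1+0.0505)^t    t·PV
  1       107.50       102.3322       102.3322
  2       107.50        97.4129       194.8257
  3       107.50        92.7300       278.1900
  4       107.50        88.2723       353.0890
  5       107.50        84.0288       420.1440
  6       107.50        79.9893       479.9361
  7       107.50        76.1441       533.0085
  8     2,107.50     1,421.0165    11,368.1322
  Σ                  2,041.9261    13,729.6578
P = 2,041.9261; D_Mac = 6.72388 half-year periods = 3.36194 yrs; D_mod = 3.36194/(1+0.0505) = 3.20032 yrs.
ΔP/P ≈ -D_mod · Δy = -3.20032 × (+0.022) = -0.070407 = -7.0407%.

-7.04%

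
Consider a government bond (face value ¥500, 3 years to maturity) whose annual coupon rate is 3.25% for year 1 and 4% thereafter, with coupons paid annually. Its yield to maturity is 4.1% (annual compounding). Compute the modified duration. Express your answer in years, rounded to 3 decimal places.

2.785 years

Periodic yield y = 0.041. First find Macaulay duration:
  t   CF        PV=CF/(1+0.041)^t    t·PV
  1        16.25        15.6100        15.6100
  2        20.00        18.4556        36.9112
  3       520.00       460.9472     1,382.8415
  Σ                    495.0128     1,435.3627
P = 495.0128; Macaulay duration = 1,435.3627 / 495.0128 = 2.89965 years.
Modified duration = D_Mac / (1 + y) = 2.89965 / 1.041 = 2.78544 years.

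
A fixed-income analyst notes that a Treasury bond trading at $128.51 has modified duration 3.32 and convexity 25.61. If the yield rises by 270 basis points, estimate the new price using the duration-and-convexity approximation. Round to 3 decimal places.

Duration effect: -D_mod·Δy = -3.32 × (+0.027) = -0.089640
Convexity effect: ½·C·(Δy)² = 0.5 × 25.61 × (0.027)² = +0.009334845
ΔP/P ≈ -0.089640 + 0.009334845 = -0.080305155
New price ≈ 128.51 × (1 - 0.080305155) = 118.18998453095.

$118.190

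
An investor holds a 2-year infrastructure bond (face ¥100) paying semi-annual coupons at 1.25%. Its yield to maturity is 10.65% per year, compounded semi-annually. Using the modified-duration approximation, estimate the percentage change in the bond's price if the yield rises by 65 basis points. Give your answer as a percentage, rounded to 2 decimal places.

Periodic yield y = 0.05325. Modified duration first:
  t   CF        PV=CF/(1+0.05325)^t    t·PV
  1        0.625         0.5934         0.5934
  2        0.625         0.5634         1.1268
  3        0.625         0.5349         1.6047
  4      100.625        81.7674       327.0695
  Σ                     83.4591       330.3944
P = 83.4591; D_Mac = 3.95876 half-year periods = 1.97938 yrs; D_mod = 1.97938/(1+0.05325) = 1.87931 yrs.
ΔP/P ≈ -D_mod · Δy = -1.87931 × (+0.0065) = -0.012215 = -1.2215%.

-1.22%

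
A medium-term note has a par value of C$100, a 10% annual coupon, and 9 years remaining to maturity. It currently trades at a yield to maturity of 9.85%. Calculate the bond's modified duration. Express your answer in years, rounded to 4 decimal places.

5.7780 years

Periodic yield y = 0.0985. First find Macaulay duration:
  t   CF        PV=CF/(1+0.0985)^t    t·PV
  1        10.00         9.1033         9.1033
  2        10.00         8.2870        16.5741
  3        10.00         7.5440        22.6319
  4        10.00         6.8675        27.4701
  5        10.00         6.2517        31.2586
  6        10.00         5.6911        34.1469
  7        10.00         5.1808        36.2658
  8        10.00         4.7163        37.7302
  9       110.00        47.2272       425.0447
  Σ                    100.8690       640.2257
P = 100.8690; Macaulay duration = 640.2257 / 100.8690 = 6.34710 years.
Modified duration = D_Mac / (1 + y) = 6.34710 / 1.0985 = 5.77797 years.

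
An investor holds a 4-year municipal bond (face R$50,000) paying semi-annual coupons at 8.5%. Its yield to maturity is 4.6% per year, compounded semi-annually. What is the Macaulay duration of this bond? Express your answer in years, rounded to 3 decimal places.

3.513 years

Periodic yield y = 0.023. Discount each cash flow and weight by its period:
  t   CF        PV=CF/(1+0.023)^t    t·PV
  1     2,125.00     2,077.2239     2,077.2239
  2     2,125.00     2,030.5218     4,061.0437
  3     2,125.00     1,984.8698     5,954.6095
  4     2,125.00     1,940.2442     7,760.9769
  5     2,125.00     1,896.6219     9,483.1096
  6     2,125.00     1,853.9804    11,123.8822
  7     2,125.00     1,812.2975    12,686.0827
  8    52,125.00    43,455.1245   347,640.9958
  Σ                 57,050.8841   400,787.9243
Price P = Σ PV = 57,050.8841.
Macaulay duration = Σ(t·PV) / P = 400,787.9243 / 57,050.8841 = 7.02510 half-year periods.
In years: 7.02510 / 2 = 3.51255 years.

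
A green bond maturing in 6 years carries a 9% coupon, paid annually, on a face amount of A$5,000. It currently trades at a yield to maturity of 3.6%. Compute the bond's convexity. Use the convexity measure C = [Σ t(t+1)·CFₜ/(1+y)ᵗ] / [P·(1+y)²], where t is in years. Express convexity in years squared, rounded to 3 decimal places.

30.772

With y = 0.036:
  t   CF        PV=CF/(1+0.036)^t    t·PV        t(t+1)·PV
  1       450.00       434.3629       434.3629         868.7259
  2       450.00       419.2692       838.5385       2,515.6154
  3       450.00       404.7000     1,214.1001       4,856.4005
  4       450.00       390.6371     1,562.5484       7,812.7421
  5       450.00       377.0628     1,885.3142      11,311.8853
  6     5,450.00     4,407.9633    26,447.7798     185,134.4585
  Σ                  6,433.9955    32,382.6440     212,499.8277
P = 6,433.9955.
Convexity = Σ t(t+1)·PV / [P·(1+y)²] = 212,499.8277 / (6,433.9955 × 1.073296) = 30.77218.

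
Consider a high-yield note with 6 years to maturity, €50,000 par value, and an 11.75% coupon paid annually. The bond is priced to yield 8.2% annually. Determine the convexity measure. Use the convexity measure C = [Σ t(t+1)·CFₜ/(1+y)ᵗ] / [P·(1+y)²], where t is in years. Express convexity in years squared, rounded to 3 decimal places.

With y = 0.082:
  t   CF        PV=CF/(1+0.082)^t    t·PV        t(t+1)·PV
  1     5,875.00     5,429.7597     5,429.7597      10,859.5194
  2     5,875.00     5,018.2622    10,036.5244      30,109.5732
  3     5,875.00     4,637.9503    13,913.8508      55,655.4034
  4     5,875.00     4,286.4605    17,145.8421      85,729.2104
  5     5,875.00     3,961.6086    19,808.0431     118,848.2584
  6    55,875.00    34,822.0209   208,932.1252   1,462,524.8767
  Σ                 58,156.0622   275,266.1453   1,763,726.8414
P = 58,156.0622.
Convexity = Σ t(t+1)·PV / [P·(1+y)²] = 1,763,726.8414 / (58,156.0622 × 1.170724) = 25.90489.

25.905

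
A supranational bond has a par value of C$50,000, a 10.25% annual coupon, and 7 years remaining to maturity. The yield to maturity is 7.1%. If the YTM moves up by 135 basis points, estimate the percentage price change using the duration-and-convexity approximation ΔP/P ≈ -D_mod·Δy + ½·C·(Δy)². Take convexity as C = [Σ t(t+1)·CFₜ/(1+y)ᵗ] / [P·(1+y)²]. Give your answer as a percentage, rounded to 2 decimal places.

With y = 0.071:
  t   CF        PV=CF/(1+0.071)^t    t·PV        t(t+1)·PV
  1     5,125.00     4,785.2474     4,785.2474       9,570.4949
  2     5,125.00     4,468.0181     8,936.0363      26,808.1089
  3     5,125.00     4,171.8190    12,515.4570      50,061.8279
  4     5,125.00     3,895.2558    15,581.0233      77,905.1166
  5     5,125.00     3,637.0269    18,185.1346     109,110.8076
  6     5,125.00     3,395.9168    20,375.5010     142,628.5067
  7    55,125.00    34,105.3340   238,737.3378   1,909,898.7024
  Σ                 58,458.6181   319,115.7374   2,325,983.5650
P = 58,458.6181; D_Mac = 5.45883 yrs; D_mod = 5.09695 yrs; C = 34.68799.
Duration effect: -5.09695 × (+0.0135) = -0.068809
Convexity effect: 0.5 × 34.68799 × (0.0135)² = +0.0031609
ΔP/P ≈ -0.068809 + 0.0031609 = -0.065648 = -6.5648%.

-6.56%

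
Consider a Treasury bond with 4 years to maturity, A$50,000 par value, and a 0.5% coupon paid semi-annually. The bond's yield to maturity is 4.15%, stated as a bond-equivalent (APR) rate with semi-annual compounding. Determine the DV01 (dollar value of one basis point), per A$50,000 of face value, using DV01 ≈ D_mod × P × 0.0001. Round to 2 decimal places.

A$16.82

Periodic yield y = 0.02075.
  t   CF        PV=CF/(1+0.02075)^t    t·PV
  1       125.00       122.4590       122.4590
  2       125.00       119.9696       239.9392
  3       125.00       117.5308       352.5925
  4       125.00       115.1417       460.5666
  5       125.00       112.8010       564.0052
  6       125.00       110.5080       663.0479
  7       125.00       108.2616       757.8309
  8    50,125.00    42,530.3814   340,243.0508
  Σ                 43,337.0530   343,403.4922
P = 43,337.0530; D_Mac = 7.92402 half-year periods = 3.96201 yrs; D_mod = 3.88147 yrs.
DV01 ≈ 3.88147 × 43,337.0530 × 0.0001 = 16.821136.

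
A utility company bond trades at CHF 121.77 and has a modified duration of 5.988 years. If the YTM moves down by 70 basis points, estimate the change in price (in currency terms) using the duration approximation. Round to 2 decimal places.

+CHF 5.10

Duration approximation: ΔP/P ≈ -D_mod · Δy = -5.988 × (-0.007) = +0.041916.
ΔP ≈ 121.77 × (+0.041916) = +5.10411132.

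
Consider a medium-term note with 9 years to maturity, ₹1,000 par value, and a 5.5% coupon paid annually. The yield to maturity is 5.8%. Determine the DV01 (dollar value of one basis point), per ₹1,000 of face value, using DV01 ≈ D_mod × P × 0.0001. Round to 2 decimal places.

₹0.68

Periodic yield y = 0.058.
  t   CF        PV=CF/(1+0.058)^t    t·PV
  1        55.00        51.9849        51.9849
  2        55.00        49.1350        98.2701
  3        55.00        46.4414       139.3243
  4        55.00        43.8955       175.5820
  5        55.00        41.4891       207.4457
  6        55.00        39.2147       235.2881
  7        55.00        37.0649       259.4544
  8        55.00        35.0330       280.2640
  9     1,055.00       635.1575     5,716.4178
  Σ                    979.4161     7,164.0312
P = 979.4161; D_Mac = 7.31459 yrs; D_mod = 6.91360 yrs.
DV01 ≈ 6.91360 × 979.4161 × 0.0001 = 0.677130.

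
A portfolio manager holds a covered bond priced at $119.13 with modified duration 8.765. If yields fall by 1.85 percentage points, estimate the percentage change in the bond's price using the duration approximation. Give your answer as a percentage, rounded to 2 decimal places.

Duration approximation: ΔP/P ≈ -D_mod · Δy = -8.765 × (-0.0185) = +0.1621525.
As a percentage: +16.21525%.

+16.22%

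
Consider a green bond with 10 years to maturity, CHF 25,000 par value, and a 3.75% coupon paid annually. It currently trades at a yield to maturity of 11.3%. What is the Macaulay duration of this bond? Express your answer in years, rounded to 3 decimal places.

7.913 years

Periodic yield y = 0.113. Discount each cash flow and weight by its year:
  t   CF        PV=CF/(1+0.113)^t    t·PV
  1       937.50       842.3181       842.3181
  2       937.50       756.7997     1,513.5994
  3       937.50       679.9638     2,039.8914
  4       937.50       610.9288     2,443.7153
  5       937.50       548.9028     2,744.5141
  6       937.50       493.1741     2,959.0448
  7       937.50       443.1034     3,101.7241
  8       937.50       398.1163     3,184.9304
  9       937.50       357.6966     3,219.2693
  10   25,937.50     8,891.5294    88,915.2944
  Σ                 14,022.5331   110,964.3012
Price P = Σ PV = 14,022.5331.
Macaulay duration = Σ(t·PV) / P = 110,964.3012 / 14,022.5331 = 7.91329 years.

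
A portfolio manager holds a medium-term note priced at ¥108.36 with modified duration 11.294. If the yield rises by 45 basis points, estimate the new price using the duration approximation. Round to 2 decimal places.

Duration approximation: ΔP/P ≈ -D_mod · Δy = -11.294 × (+0.0045) = -0.050823.
New price ≈ 108.36 × (1 - 0.050823) = 102.85281972.

¥102.85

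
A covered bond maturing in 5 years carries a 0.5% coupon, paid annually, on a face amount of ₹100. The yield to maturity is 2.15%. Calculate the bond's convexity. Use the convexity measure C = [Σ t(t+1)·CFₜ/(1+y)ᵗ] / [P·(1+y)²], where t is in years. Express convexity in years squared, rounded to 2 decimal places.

With y = 0.0215:
  t   CF        PV=CF/(1+0.0215)^t    t·PV        t(t+1)·PV
  1         0.50         0.4895         0.4895           0.9790
  2         0.50         0.4792         0.9583           2.8750
  3         0.50         0.4691         1.4073           5.6291
  4         0.50         0.4592         1.8369           9.1843
  5       100.50        90.3596       451.7979       2,710.7874
  Σ                     92.2565       456.4899       2,729.4548
P = 92.2565.
Convexity = Σ t(t+1)·PV / [P·(1+y)²] = 2,729.4548 / (92.2565 × 1.043462) = 28.35320.

28.35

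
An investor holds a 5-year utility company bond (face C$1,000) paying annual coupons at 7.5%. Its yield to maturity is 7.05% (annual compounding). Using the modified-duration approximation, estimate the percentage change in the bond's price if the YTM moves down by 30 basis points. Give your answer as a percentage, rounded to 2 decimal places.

+1.22%

Periodic yield y = 0.0705. Modified duration first:
  t   CF        PV=CF/(1+0.0705)^t    t·PV
  1        75.00        70.0607        70.0607
  2        75.00        65.4467       130.8935
  3        75.00        61.1366       183.4098
  4        75.00        57.1103       228.4413
  5     1,075.00       764.6719     3,823.3593
  Σ                  1,018.4262     4,436.1645
P = 1,018.4262; D_Mac = 4.35590 yrs; D_mod = 4.35590/(1+0.0705) = 4.06903 yrs.
ΔP/P ≈ -D_mod · Δy = -4.06903 × (-0.003) = +0.012207 = +1.2207%.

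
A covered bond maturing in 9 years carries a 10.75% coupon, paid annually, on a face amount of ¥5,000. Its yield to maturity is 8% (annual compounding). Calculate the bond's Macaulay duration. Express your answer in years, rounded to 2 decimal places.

Periodic yield y = 0.08. Discount each cash flow and weight by its year:
  t   CF        PV=CF/(1+0.08)^t    t·PV
  1       537.50       497.6852       497.6852
  2       537.50       460.8196       921.6392
  3       537.50       426.6848     1,280.0545
  4       537.50       395.0785     1,580.3142
  5       537.50       365.8135     1,829.0673
  6       537.50       338.7162     2,032.2970
  7       537.50       313.6261     2,195.3826
  8       537.50       290.3945     2,323.1562
  9     5,537.50     2,770.1287    24,931.1579
  Σ                  5,858.9471    37,590.7542
Price P = Σ PV = 5,858.9471.
Macaulay duration = Σ(t·PV) / P = 37,590.7542 / 5,858.9471 = 6.41596 years.

6.42 years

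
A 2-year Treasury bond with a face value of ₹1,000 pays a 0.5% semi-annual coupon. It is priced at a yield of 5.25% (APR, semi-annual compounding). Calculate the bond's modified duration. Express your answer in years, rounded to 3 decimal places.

Periodic yield y = 0.02625. First find Macaulay duration:
  t   CF        PV=CF/(1+0.02625)^t    t·PV
  1         2.50         2.4361         2.4361
  2         2.50         2.3737         4.7475
  3         2.50         2.3130         6.9391
  4     1,002.50       903.7987     3,615.1947
  Σ                    910.9215     3,629.3173
P = 910.9215; Macaulay duration = 3,629.3173 / 910.9215 = 3.98423 half-year periods = 1.99211 years.
Modified duration = D_Mac / (1 + y) = 1.99211 / 1.02625 = 1.94116 years.

1.941 years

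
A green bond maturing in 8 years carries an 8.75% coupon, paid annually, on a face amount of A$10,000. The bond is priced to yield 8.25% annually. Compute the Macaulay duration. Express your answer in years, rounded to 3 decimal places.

6.105 years

Periodic yield y = 0.0825. Discount each cash flow and weight by its year:
  t   CF        PV=CF/(1+0.0825)^t    t·PV
  1       875.00       808.3141       808.3141
  2       875.00       746.7105     1,493.4209
  3       875.00       689.8018     2,069.4055
  4       875.00       637.2303     2,548.9213
  5       875.00       588.6654     2,943.3271
  6       875.00       543.8018     3,262.8107
  7       875.00       502.3573     3,516.5011
  8    10,875.00     5,767.7447    46,141.9572
  Σ                 10,284.6259    62,784.6579
Price P = Σ PV = 10,284.6259.
Macaulay duration = Σ(t·PV) / P = 62,784.6579 / 10,284.6259 = 6.10471 years.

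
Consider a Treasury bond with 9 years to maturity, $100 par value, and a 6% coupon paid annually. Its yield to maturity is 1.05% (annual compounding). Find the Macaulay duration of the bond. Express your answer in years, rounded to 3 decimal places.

Periodic yield y = 0.0105. Discount each cash flow and weight by its year:
  t   CF        PV=CF/(1+0.0105)^t    t·PV
  1         6.00         5.9377         5.9377
  2         6.00         5.8760        11.7519
  3         6.00         5.8149        17.4447
  4         6.00         5.7545        23.0179
  5         6.00         5.6947        28.4734
  6         6.00         5.6355        33.8131
  7         6.00         5.5770        39.0387
  8         6.00         5.5190        44.1520
  9       106.00        96.4893       868.4034
  Σ                    142.2984     1,072.0328
Price P = Σ PV = 142.2984.
Macaulay duration = Σ(t·PV) / P = 1,072.0328 / 142.2984 = 7.53369 years.

7.534 years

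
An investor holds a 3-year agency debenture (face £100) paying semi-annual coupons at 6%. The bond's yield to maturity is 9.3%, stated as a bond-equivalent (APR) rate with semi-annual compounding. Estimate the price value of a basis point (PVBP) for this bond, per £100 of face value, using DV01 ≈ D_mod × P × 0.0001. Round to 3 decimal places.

Periodic yield y = 0.0465.
  t   CF        PV=CF/(1+0.0465)^t    t·PV
  1         3.00         2.8667         2.8667
  2         3.00         2.7393         5.4786
  3         3.00         2.6176         7.8528
  4         3.00         2.5013        10.0052
  5         3.00         2.3901        11.9507
  6       103.00        78.4155       470.4929
  Σ                     91.5305       508.6470
P = 91.5305; D_Mac = 5.55713 half-year periods = 2.77856 yrs; D_mod = 2.65510 yrs.
DV01 ≈ 2.65510 × 91.5305 × 0.0001 = 0.024302.

£0.024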